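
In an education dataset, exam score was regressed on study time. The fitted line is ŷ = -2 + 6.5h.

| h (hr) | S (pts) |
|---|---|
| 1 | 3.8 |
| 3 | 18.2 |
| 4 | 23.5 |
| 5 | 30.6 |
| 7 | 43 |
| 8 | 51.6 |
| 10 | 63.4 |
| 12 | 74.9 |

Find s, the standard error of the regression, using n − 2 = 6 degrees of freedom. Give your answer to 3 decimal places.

s = 0.950

h=1: ŷ = -2 + 6.5·1 = 4.5; e = 3.8 − 4.5 = -0.7
h=3: ŷ = -2 + 6.5·3 = 17.5; e = 18.2 − 17.5 = 0.7
h=4: ŷ = -2 + 6.5·4 = 24; e = 23.5 − 24 = -0.5
h=5: ŷ = -2 + 6.5·5 = 30.5; e = 30.6 − 30.5 = 0.1
h=7: ŷ = -2 + 6.5·7 = 43.5; e = 43 − 43.5 = -0.5
h=8: ŷ = -2 + 6.5·8 = 50; e = 51.6 − 50 = 1.6
h=10: ŷ = -2 + 6.5·10 = 63; e = 63.4 − 63 = 0.4
h=12: ŷ = -2 + 6.5·12 = 76; e = 74.9 − 76 = -1.1
SSE = 0.49 + 0.49 + 0.25 + 0.01 + 0.25 + 2.56 + 0.16 + 1.21 = 5.42
s = √(5.42/6) = √0.903333 ≈ 0.950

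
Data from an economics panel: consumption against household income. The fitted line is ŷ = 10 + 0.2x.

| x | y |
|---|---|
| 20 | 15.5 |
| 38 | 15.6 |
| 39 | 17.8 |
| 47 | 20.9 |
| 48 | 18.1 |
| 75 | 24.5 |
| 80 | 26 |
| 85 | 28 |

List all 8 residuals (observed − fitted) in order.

1.5, -2, 0, 1.5, -1.5, -0.5, 0, 1

x=20: ŷ = 10 + 0.2·20 = 14; e = 15.5 − 14 = 1.5
x=38: ŷ = 10 + 0.2·38 = 17.6; e = 15.6 − 17.6 = -2
x=39: ŷ = 10 + 0.2·39 = 17.8; e = 17.8 − 17.8 = 0
x=47: ŷ = 10 + 0.2·47 = 19.4; e = 20.9 − 19.4 = 1.5
x=48: ŷ = 10 + 0.2·48 = 19.6; e = 18.1 − 19.6 = -1.5
x=75: ŷ = 10 + 0.2·75 = 25; e = 24.5 − 25 = -0.5
x=80: ŷ = 10 + 0.2·80 = 26; e = 26 − 26 = 0
x=85: ŷ = 10 + 0.2·85 = 27; e = 28 − 27 = 1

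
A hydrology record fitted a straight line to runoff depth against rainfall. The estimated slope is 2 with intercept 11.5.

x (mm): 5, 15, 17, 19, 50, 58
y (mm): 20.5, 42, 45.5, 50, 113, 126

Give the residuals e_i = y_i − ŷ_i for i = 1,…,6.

-1, 0.5, 0, 0.5, 1.5, -1.5

x=5: ŷ = 11.5 + 2·5 = 21.5; e = 20.5 − 21.5 = -1
x=15: ŷ = 11.5 + 2·15 = 41.5; e = 42 − 41.5 = 0.5
x=17: ŷ = 11.5 + 2·17 = 45.5; e = 45.5 − 45.5 = 0
x=19: ŷ = 11.5 + 2·19 = 49.5; e = 50 − 49.5 = 0.5
x=50: ŷ = 11.5 + 2·50 = 111.5; e = 113 − 111.5 = 1.5
x=58: ŷ = 11.5 + 2·58 = 127.5; e = 126 − 127.5 = -1.5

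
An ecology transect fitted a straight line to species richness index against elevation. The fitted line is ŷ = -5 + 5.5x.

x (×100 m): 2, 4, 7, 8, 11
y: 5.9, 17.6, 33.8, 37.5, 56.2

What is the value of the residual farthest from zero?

x=2: ŷ = -5 + 5.5·2 = 6; e = 5.9 − 6 = -0.1
x=4: ŷ = -5 + 5.5·4 = 17; e = 17.6 − 17 = 0.6
x=7: ŷ = -5 + 5.5·7 = 33.5; e = 33.8 − 33.5 = 0.3
x=8: ŷ = -5 + 5.5·8 = 39; e = 37.5 − 39 = -1.5
x=11: ŷ = -5 + 5.5·11 = 55.5; e = 56.2 − 55.5 = 0.7
Largest |e| is 1.5 at x = 8, residual -1.5.

e = -1.5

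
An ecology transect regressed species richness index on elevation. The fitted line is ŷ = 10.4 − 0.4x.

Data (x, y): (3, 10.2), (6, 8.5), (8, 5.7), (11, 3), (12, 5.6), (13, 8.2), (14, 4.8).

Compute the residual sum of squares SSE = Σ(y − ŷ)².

SSE = 21.5

x=3: ŷ = 10.4 − 0.4·3 = 9.2; e = 10.2 − 9.2 = 1
x=6: ŷ = 10.4 − 0.4·6 = 8; e = 8.5 − 8 = 0.5
x=8: ŷ = 10.4 − 0.4·8 = 7.2; e = 5.7 − 7.2 = -1.5
x=11: ŷ = 10.4 − 0.4·11 = 6; e = 3 − 6 = -3
x=12: ŷ = 10.4 − 0.4·12 = 5.6; e = 5.6 − 5.6 = 0
x=13: ŷ = 10.4 − 0.4·13 = 5.2; e = 8.2 − 5.2 = 3
x=14: ŷ = 10.4 − 0.4·14 = 4.8; e = 4.8 − 4.8 = 0
SSE = 1 + 0.25 + 2.25 + 9 + 0 + 9 + 0 = 21.5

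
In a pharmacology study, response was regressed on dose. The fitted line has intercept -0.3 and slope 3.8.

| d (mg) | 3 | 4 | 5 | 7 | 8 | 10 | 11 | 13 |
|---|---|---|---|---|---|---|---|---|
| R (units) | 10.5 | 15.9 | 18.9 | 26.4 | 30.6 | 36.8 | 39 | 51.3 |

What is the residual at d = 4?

ŷ = -0.3 + 3.8·4 = 14.9
e = 15.9 − 14.9 = 1

e = 1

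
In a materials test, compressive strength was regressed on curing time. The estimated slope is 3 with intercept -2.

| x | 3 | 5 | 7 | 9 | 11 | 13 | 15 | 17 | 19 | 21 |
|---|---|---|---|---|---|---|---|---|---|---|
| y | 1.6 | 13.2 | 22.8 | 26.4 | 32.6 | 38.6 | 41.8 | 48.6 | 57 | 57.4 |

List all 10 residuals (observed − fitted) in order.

x=3: ŷ = -2 + 3·3 = 7; e = 1.6 − 7 = -5.4
x=5: ŷ = -2 + 3·5 = 13; e = 13.2 − 13 = 0.2
x=7: ŷ = -2 + 3·7 = 19; e = 22.8 − 19 = 3.8
x=9: ŷ = -2 + 3·9 = 25; e = 26.4 − 25 = 1.4
x=11: ŷ = -2 + 3·11 = 31; e = 32.6 − 31 = 1.6
x=13: ŷ = -2 + 3·13 = 37; e = 38.6 − 37 = 1.6
x=15: ŷ = -2 + 3·15 = 43; e = 41.8 − 43 = -1.2
x=17: ŷ = -2 + 3·17 = 49; e = 48.6 − 49 = -0.4
x=19: ŷ = -2 + 3·19 = 55; e = 57 − 55 = 2
x=21: ŷ = -2 + 3·21 = 61; e = 57.4 − 61 = -3.6

-5.4, 0.2, 3.8, 1.4, 1.6, 1.6, -1.2, -0.4, 2, -3.6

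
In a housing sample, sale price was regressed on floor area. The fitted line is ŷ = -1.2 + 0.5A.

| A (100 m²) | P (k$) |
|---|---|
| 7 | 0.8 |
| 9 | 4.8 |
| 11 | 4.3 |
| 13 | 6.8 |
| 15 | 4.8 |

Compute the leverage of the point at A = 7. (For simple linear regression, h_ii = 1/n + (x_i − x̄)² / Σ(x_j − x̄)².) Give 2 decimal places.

Ā = (7 + 9 + 11 + 13 + 15)/5 = 11
Σ(A − Ā)² = 16 + 4 + 0 + 4 + 16 = 40
h = 1/5 + (-4)²/40 = 0.2 + 0.4 = 0.60

h = 0.60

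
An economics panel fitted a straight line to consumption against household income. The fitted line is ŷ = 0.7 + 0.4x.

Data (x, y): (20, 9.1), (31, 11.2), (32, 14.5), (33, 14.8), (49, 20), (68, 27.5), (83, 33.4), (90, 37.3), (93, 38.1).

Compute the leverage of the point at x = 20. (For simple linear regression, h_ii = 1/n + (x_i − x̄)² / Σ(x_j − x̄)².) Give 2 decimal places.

h = 0.31

x̄ = (20 + 31 + 32 + 33 + 49 + 68 + 83 + 90 + 93)/9 = 55.4444
Σ(x − x̄)² = 1256.31 + 597.531 + 549.642 + 503.753 + 41.5309 + 157.642 + 759.309 + 1194.09 + 1410.42 = 6470.22
h = 1/9 + (-35.4444)²/6470.22 = 0.111111 + 0.194168 = 0.31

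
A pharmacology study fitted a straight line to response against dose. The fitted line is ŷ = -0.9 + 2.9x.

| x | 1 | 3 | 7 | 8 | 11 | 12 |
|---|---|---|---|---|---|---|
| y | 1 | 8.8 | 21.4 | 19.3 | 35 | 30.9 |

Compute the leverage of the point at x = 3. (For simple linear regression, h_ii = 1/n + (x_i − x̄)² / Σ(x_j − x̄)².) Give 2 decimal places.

h = 0.34

x̄ = (1 + 3 + 7 + 8 + 11 + 12)/6 = 7
Σ(x − x̄)² = 36 + 16 + 0 + 1 + 16 + 25 = 94
h = 1/6 + (-4)²/94 = 0.166667 + 0.170213 = 0.34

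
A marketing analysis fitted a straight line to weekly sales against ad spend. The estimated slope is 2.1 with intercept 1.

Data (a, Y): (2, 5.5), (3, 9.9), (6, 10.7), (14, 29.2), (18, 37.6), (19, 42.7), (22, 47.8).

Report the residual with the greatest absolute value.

a=2: Ŷ = 1 + 2.1·2 = 5.2; r = 5.5 − 5.2 = 0.3
a=3: Ŷ = 1 + 2.1·3 = 7.3; r = 9.9 − 7.3 = 2.6
a=6: Ŷ = 1 + 2.1·6 = 13.6; r = 10.7 − 13.6 = -2.9
a=14: Ŷ = 1 + 2.1·14 = 30.4; r = 29.2 − 30.4 = -1.2
a=18: Ŷ = 1 + 2.1·18 = 38.8; r = 37.6 − 38.8 = -1.2
a=19: Ŷ = 1 + 2.1·19 = 40.9; r = 42.7 − 40.9 = 1.8
a=22: Ŷ = 1 + 2.1·22 = 47.2; r = 47.8 − 47.2 = 0.6
Largest |r| is 2.9 at a = 6, residual -2.9.

r = -2.9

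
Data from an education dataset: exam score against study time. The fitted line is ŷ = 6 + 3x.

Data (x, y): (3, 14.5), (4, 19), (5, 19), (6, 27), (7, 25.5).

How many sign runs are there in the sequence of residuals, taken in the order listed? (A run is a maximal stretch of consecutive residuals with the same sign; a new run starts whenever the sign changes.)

x=3: ŷ = 6 + 3·3 = 15; e = 14.5 − 15 = -0.5
x=4: ŷ = 6 + 3·4 = 18; e = 19 − 18 = 1
x=5: ŷ = 6 + 3·5 = 21; e = 19 − 21 = -2
x=6: ŷ = 6 + 3·6 = 24; e = 27 − 24 = 3
x=7: ŷ = 6 + 3·7 = 27; e = 25.5 − 27 = -1.5
Signs: − + − + −
Runs: −×1, +×1, −×1, +×1, −×1 → 5

5 runs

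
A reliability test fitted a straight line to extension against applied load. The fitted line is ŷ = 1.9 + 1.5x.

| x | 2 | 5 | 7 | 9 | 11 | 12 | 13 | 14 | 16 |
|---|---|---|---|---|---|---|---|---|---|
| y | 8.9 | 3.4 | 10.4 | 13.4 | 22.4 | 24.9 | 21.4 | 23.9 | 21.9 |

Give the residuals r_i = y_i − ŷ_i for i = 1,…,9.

x=2: ŷ = 1.9 + 1.5·2 = 4.9; r = 8.9 − 4.9 = 4
x=5: ŷ = 1.9 + 1.5·5 = 9.4; r = 3.4 − 9.4 = -6
x=7: ŷ = 1.9 + 1.5·7 = 12.4; r = 10.4 − 12.4 = -2
x=9: ŷ = 1.9 + 1.5·9 = 15.4; r = 13.4 − 15.4 = -2
x=11: ŷ = 1.9 + 1.5·11 = 18.4; r = 22.4 − 18.4 = 4
x=12: ŷ = 1.9 + 1.5·12 = 19.9; r = 24.9 − 19.9 = 5
x=13: ŷ = 1.9 + 1.5·13 = 21.4; r = 21.4 − 21.4 = 0
x=14: ŷ = 1.9 + 1.5·14 = 22.9; r = 23.9 − 22.9 = 1
x=16: ŷ = 1.9 + 1.5·16 = 25.9; r = 21.9 − 25.9 = -4

4, -6, -2, -2, 4, 5, 0, 1, -4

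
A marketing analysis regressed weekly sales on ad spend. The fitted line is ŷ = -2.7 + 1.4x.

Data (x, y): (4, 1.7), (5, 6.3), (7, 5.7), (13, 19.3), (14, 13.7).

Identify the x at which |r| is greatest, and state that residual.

x = 13, r = 3.8

x=4: ŷ = -2.7 + 1.4·4 = 2.9; r = 1.7 − 2.9 = -1.2
x=5: ŷ = -2.7 + 1.4·5 = 4.3; r = 6.3 − 4.3 = 2
x=7: ŷ = -2.7 + 1.4·7 = 7.1; r = 5.7 − 7.1 = -1.4
x=13: ŷ = -2.7 + 1.4·13 = 15.5; r = 19.3 − 15.5 = 3.8
x=14: ŷ = -2.7 + 1.4·14 = 16.9; r = 13.7 − 16.9 = -3.2
Largest |r| is 3.8 at x = 13, residual 3.8.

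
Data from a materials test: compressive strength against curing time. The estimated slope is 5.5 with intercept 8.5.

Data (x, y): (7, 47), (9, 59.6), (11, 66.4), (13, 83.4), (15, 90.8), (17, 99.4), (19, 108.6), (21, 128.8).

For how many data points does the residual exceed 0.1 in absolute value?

x=7: ŷ = 8.5 + 5.5·7 = 47; r = 47 − 47 = 0
x=9: ŷ = 8.5 + 5.5·9 = 58; r = 59.6 − 58 = 1.6
x=11: ŷ = 8.5 + 5.5·11 = 69; r = 66.4 − 69 = -2.6
x=13: ŷ = 8.5 + 5.5·13 = 80; r = 83.4 − 80 = 3.4
x=15: ŷ = 8.5 + 5.5·15 = 91; r = 90.8 − 91 = -0.2
x=17: ŷ = 8.5 + 5.5·17 = 102; r = 99.4 − 102 = -2.6
x=19: ŷ = 8.5 + 5.5·19 = 113; r = 108.6 − 113 = -4.4
x=21: ŷ = 8.5 + 5.5·21 = 124; r = 128.8 − 124 = 4.8
|r| > 0.1: x=9 (|r|=1.6), x=11 (|r|=2.6), x=13 (|r|=3.4), x=15 (|r|=0.2), x=17 (|r|=2.6), x=19 (|r|=4.4), x=21 (|r|=4.8) → 7

7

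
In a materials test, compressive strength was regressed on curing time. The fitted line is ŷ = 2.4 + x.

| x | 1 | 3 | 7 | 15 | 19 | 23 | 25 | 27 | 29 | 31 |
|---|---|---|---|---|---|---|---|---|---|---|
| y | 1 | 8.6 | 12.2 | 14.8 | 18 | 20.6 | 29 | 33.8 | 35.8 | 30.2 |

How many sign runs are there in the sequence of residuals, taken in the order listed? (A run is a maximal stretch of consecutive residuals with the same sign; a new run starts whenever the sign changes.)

x=1: ŷ = 2.4 + 1 = 3.4; r = 1 − 3.4 = -2.4
x=3: ŷ = 2.4 + 3 = 5.4; r = 8.6 − 5.4 = 3.2
x=7: ŷ = 2.4 + 7 = 9.4; r = 12.2 − 9.4 = 2.8
x=15: ŷ = 2.4 + 15 = 17.4; r = 14.8 − 17.4 = -2.6
x=19: ŷ = 2.4 + 19 = 21.4; r = 18 − 21.4 = -3.4
x=23: ŷ = 2.4 + 23 = 25.4; r = 20.6 − 25.4 = -4.8
x=25: ŷ = 2.4 + 25 = 27.4; r = 29 − 27.4 = 1.6
x=27: ŷ = 2.4 + 27 = 29.4; r = 33.8 − 29.4 = 4.4
x=29: ŷ = 2.4 + 29 = 31.4; r = 35.8 − 31.4 = 4.4
x=31: ŷ = 2.4 + 31 = 33.4; r = 30.2 − 33.4 = -3.2
Signs: − + + − − − + + + −
Runs: −×1, +×2, −×3, +×3, −×1 → 5

5 runs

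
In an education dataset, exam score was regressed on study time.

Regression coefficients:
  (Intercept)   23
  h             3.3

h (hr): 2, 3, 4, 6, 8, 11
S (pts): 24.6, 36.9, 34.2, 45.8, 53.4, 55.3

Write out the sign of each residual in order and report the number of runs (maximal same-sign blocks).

5 runs

h=2: Ŝ = 23 + 3.3·2 = 29.6; r = 24.6 − 29.6 = -5
h=3: Ŝ = 23 + 3.3·3 = 32.9; r = 36.9 − 32.9 = 4
h=4: Ŝ = 23 + 3.3·4 = 36.2; r = 34.2 − 36.2 = -2
h=6: Ŝ = 23 + 3.3·6 = 42.8; r = 45.8 − 42.8 = 3
h=8: Ŝ = 23 + 3.3·8 = 49.4; r = 53.4 − 49.4 = 4
h=11: Ŝ = 23 + 3.3·11 = 59.3; r = 55.3 − 59.3 = -4
Signs: − + − + + −
Runs: −×1, +×1, −×1, +×2, −×1 → 5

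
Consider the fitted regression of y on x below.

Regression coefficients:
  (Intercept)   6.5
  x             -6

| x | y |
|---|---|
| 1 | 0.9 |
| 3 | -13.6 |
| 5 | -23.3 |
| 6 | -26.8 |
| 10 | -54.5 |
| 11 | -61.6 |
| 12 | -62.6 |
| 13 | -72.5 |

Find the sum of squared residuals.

x=1: ŷ = 6.5 − 6·1 = 0.5; e = 0.9 − 0.5 = 0.4
x=3: ŷ = 6.5 − 6·3 = -11.5; e = -13.6 − (-11.5) = -2.1
x=5: ŷ = 6.5 − 6·5 = -23.5; e = -23.3 − (-23.5) = 0.2
x=6: ŷ = 6.5 − 6·6 = -29.5; e = -26.8 − (-29.5) = 2.7
x=10: ŷ = 6.5 − 6·10 = -53.5; e = -54.5 − (-53.5) = -1
x=11: ŷ = 6.5 − 6·11 = -59.5; e = -61.6 − (-59.5) = -2.1
x=12: ŷ = 6.5 − 6·12 = -65.5; e = -62.6 − (-65.5) = 2.9
x=13: ŷ = 6.5 − 6·13 = -71.5; e = -72.5 − (-71.5) = -1
SSE = 0.16 + 4.41 + 0.04 + 7.29 + 1 + 4.41 + 8.41 + 1 = 26.72

SSE = 26.72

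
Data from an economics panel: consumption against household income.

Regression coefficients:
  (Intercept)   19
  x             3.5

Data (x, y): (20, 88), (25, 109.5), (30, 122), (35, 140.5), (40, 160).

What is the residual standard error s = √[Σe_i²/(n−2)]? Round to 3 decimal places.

s = 2.309

x=20: ŷ = 19 + 3.5·20 = 89; e = 88 − 89 = -1
x=25: ŷ = 19 + 3.5·25 = 106.5; e = 109.5 − 106.5 = 3
x=30: ŷ = 19 + 3.5·30 = 124; e = 122 − 124 = -2
x=35: ŷ = 19 + 3.5·35 = 141.5; e = 140.5 − 141.5 = -1
x=40: ŷ = 19 + 3.5·40 = 159; e = 160 − 159 = 1
SSE = 1 + 9 + 4 + 1 + 1 = 16
s = √(16/3) = √5.33333 ≈ 2.309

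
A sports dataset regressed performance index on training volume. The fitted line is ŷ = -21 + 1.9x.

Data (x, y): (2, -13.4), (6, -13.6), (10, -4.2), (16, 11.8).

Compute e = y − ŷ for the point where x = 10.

e = -2.2

ŷ = -21 + 1.9·10 = -2
e = -4.2 − (-2) = -2.2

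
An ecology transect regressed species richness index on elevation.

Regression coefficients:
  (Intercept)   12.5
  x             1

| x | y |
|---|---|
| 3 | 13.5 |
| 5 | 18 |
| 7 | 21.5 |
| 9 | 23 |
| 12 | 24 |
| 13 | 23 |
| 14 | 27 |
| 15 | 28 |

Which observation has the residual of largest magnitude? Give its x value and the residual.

x = 13, r = -2.5

x=3: ŷ = 12.5 + 3 = 15.5; r = 13.5 − 15.5 = -2
x=5: ŷ = 12.5 + 5 = 17.5; r = 18 − 17.5 = 0.5
x=7: ŷ = 12.5 + 7 = 19.5; r = 21.5 − 19.5 = 2
x=9: ŷ = 12.5 + 9 = 21.5; r = 23 − 21.5 = 1.5
x=12: ŷ = 12.5 + 12 = 24.5; r = 24 − 24.5 = -0.5
x=13: ŷ = 12.5 + 13 = 25.5; r = 23 − 25.5 = -2.5
x=14: ŷ = 12.5 + 14 = 26.5; r = 27 − 26.5 = 0.5
x=15: ŷ = 12.5 + 15 = 27.5; r = 28 − 27.5 = 0.5
Largest |r| is 2.5 at x = 13, residual -2.5.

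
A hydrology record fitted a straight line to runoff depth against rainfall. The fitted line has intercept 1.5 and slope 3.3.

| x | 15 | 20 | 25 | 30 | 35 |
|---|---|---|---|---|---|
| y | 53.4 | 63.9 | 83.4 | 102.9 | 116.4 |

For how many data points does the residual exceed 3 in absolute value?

x=15: ŷ = 1.5 + 3.3·15 = 51; e = 53.4 − 51 = 2.4
x=20: ŷ = 1.5 + 3.3·20 = 67.5; e = 63.9 − 67.5 = -3.6
x=25: ŷ = 1.5 + 3.3·25 = 84; e = 83.4 − 84 = -0.6
x=30: ŷ = 1.5 + 3.3·30 = 100.5; e = 102.9 − 100.5 = 2.4
x=35: ŷ = 1.5 + 3.3·35 = 117; e = 116.4 − 117 = -0.6
|e| > 3: x=20 (|e|=3.6) → 1

1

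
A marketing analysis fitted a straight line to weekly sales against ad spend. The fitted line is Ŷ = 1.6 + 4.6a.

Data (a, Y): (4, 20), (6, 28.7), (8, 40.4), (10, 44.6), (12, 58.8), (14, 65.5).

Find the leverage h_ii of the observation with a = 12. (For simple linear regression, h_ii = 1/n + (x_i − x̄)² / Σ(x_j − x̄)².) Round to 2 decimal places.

ā = (4 + 6 + 8 + 10 + 12 + 14)/6 = 9
Σ(a − ā)² = 25 + 9 + 1 + 1 + 9 + 25 = 70
h = 1/6 + (3)²/70 = 0.166667 + 0.128571 = 0.30

h = 0.30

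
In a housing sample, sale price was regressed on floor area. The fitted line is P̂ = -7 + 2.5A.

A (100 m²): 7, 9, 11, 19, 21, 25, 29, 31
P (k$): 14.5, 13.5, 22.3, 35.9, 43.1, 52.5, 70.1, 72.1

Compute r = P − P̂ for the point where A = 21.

P̂ = -7 + 2.5·21 = 45.5
r = 43.1 − 45.5 = -2.4

r = -2.4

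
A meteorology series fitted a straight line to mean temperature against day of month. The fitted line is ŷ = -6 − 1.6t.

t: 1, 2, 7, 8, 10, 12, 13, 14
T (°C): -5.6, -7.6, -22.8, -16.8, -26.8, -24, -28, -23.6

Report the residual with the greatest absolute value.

t=1: ŷ = -6 − 1.6·1 = -7.6; r = -5.6 − (-7.6) = 2
t=2: ŷ = -6 − 1.6·2 = -9.2; r = -7.6 − (-9.2) = 1.6
t=7: ŷ = -6 − 1.6·7 = -17.2; r = -22.8 − (-17.2) = -5.6
t=8: ŷ = -6 − 1.6·8 = -18.8; r = -16.8 − (-18.8) = 2
t=10: ŷ = -6 − 1.6·10 = -22; r = -26.8 − (-22) = -4.8
t=12: ŷ = -6 − 1.6·12 = -25.2; r = -24 − (-25.2) = 1.2
t=13: ŷ = -6 − 1.6·13 = -26.8; r = -28 − (-26.8) = -1.2
t=14: ŷ = -6 − 1.6·14 = -28.4; r = -23.6 − (-28.4) = 4.8
Largest |r| is 5.6 at t = 7, residual -5.6.

r = -5.6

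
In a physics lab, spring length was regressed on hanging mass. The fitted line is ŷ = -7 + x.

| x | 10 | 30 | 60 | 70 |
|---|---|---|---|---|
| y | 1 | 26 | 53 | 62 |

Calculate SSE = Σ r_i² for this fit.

SSE = 14

x=10: ŷ = -7 + 10 = 3; r = 1 − 3 = -2
x=30: ŷ = -7 + 30 = 23; r = 26 − 23 = 3
x=60: ŷ = -7 + 60 = 53; r = 53 − 53 = 0
x=70: ŷ = -7 + 70 = 63; r = 62 − 63 = -1
SSE = 4 + 9 + 0 + 1 = 14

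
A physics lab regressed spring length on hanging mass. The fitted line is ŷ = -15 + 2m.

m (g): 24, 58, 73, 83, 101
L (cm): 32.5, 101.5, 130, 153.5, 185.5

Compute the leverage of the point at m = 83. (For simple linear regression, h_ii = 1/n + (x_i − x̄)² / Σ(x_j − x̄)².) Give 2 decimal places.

h = 0.27

m̄ = (24 + 58 + 73 + 83 + 101)/5 = 67.8
Σ(m − m̄)² = 1918.44 + 96.04 + 27.04 + 231.04 + 1102.24 = 3374.8
h = 1/5 + (15.2)²/3374.8 = 0.2 + 0.0684604 = 0.27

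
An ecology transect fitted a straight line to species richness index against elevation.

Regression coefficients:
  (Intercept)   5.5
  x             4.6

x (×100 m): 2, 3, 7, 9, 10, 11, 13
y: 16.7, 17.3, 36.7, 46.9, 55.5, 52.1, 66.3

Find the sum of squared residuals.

x=2: ŷ = 5.5 + 4.6·2 = 14.7; e = 16.7 − 14.7 = 2
x=3: ŷ = 5.5 + 4.6·3 = 19.3; e = 17.3 − 19.3 = -2
x=7: ŷ = 5.5 + 4.6·7 = 37.7; e = 36.7 − 37.7 = -1
x=9: ŷ = 5.5 + 4.6·9 = 46.9; e = 46.9 − 46.9 = 0
x=10: ŷ = 5.5 + 4.6·10 = 51.5; e = 55.5 − 51.5 = 4
x=11: ŷ = 5.5 + 4.6·11 = 56.1; e = 52.1 − 56.1 = -4
x=13: ŷ = 5.5 + 4.6·13 = 65.3; e = 66.3 − 65.3 = 1
SSE = 4 + 4 + 1 + 0 + 16 + 16 + 1 = 42

SSE = 42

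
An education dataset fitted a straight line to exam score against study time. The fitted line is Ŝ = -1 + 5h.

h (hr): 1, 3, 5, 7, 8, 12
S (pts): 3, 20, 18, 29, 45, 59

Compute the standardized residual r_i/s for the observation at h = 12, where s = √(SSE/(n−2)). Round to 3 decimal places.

0.000

h=1: Ŝ = -1 + 5·1 = 4; r = 3 − 4 = -1
h=3: Ŝ = -1 + 5·3 = 14; r = 20 − 14 = 6
h=5: Ŝ = -1 + 5·5 = 24; r = 18 − 24 = -6
h=7: Ŝ = -1 + 5·7 = 34; r = 29 − 34 = -5
h=8: Ŝ = -1 + 5·8 = 39; r = 45 − 39 = 6
h=12: Ŝ = -1 + 5·12 = 59; r = 59 − 59 = 0
SSE = 1 + 36 + 36 + 25 + 36 + 0 = 134
s = √(134/4) = 5.78792
r/s = 0 / 5.78792 = 0.000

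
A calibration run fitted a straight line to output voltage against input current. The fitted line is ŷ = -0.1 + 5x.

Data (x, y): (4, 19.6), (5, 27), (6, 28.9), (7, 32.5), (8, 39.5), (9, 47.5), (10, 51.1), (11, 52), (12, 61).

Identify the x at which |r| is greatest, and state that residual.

x = 11, r = -2.9

x=4: ŷ = -0.1 + 5·4 = 19.9; r = 19.6 − 19.9 = -0.3
x=5: ŷ = -0.1 + 5·5 = 24.9; r = 27 − 24.9 = 2.1
x=6: ŷ = -0.1 + 5·6 = 29.9; r = 28.9 − 29.9 = -1
x=7: ŷ = -0.1 + 5·7 = 34.9; r = 32.5 − 34.9 = -2.4
x=8: ŷ = -0.1 + 5·8 = 39.9; r = 39.5 − 39.9 = -0.4
x=9: ŷ = -0.1 + 5·9 = 44.9; r = 47.5 − 44.9 = 2.6
x=10: ŷ = -0.1 + 5·10 = 49.9; r = 51.1 − 49.9 = 1.2
x=11: ŷ = -0.1 + 5·11 = 54.9; r = 52 − 54.9 = -2.9
x=12: ŷ = -0.1 + 5·12 = 59.9; r = 61 − 59.9 = 1.1
Largest |r| is 2.9 at x = 11, residual -2.9.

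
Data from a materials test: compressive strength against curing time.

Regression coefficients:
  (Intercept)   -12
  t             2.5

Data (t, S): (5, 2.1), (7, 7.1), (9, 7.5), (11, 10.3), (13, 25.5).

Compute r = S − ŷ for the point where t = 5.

ŷ = -12 + 2.5·5 = 0.5
r = 2.1 − 0.5 = 1.6

r = 1.6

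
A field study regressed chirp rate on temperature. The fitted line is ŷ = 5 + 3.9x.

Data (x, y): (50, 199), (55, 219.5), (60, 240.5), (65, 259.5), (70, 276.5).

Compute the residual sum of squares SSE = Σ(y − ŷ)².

x=50: ŷ = 5 + 3.9·50 = 200; r = 199 − 200 = -1
x=55: ŷ = 5 + 3.9·55 = 219.5; r = 219.5 − 219.5 = 0
x=60: ŷ = 5 + 3.9·60 = 239; r = 240.5 − 239 = 1.5
x=65: ŷ = 5 + 3.9·65 = 258.5; r = 259.5 − 258.5 = 1
x=70: ŷ = 5 + 3.9·70 = 278; r = 276.5 − 278 = -1.5
SSE = 1 + 0 + 2.25 + 1 + 2.25 = 6.5

SSE = 6.5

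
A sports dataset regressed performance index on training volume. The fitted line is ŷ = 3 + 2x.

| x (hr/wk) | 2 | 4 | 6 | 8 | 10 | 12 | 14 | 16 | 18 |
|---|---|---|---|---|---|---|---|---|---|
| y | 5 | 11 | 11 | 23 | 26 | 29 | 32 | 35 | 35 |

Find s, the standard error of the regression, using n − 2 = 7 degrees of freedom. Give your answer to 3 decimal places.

s = 3.071

x=2: ŷ = 3 + 2·2 = 7; r = 5 − 7 = -2
x=4: ŷ = 3 + 2·4 = 11; r = 11 − 11 = 0
x=6: ŷ = 3 + 2·6 = 15; r = 11 − 15 = -4
x=8: ŷ = 3 + 2·8 = 19; r = 23 − 19 = 4
x=10: ŷ = 3 + 2·10 = 23; r = 26 − 23 = 3
x=12: ŷ = 3 + 2·12 = 27; r = 29 − 27 = 2
x=14: ŷ = 3 + 2·14 = 31; r = 32 − 31 = 1
x=16: ŷ = 3 + 2·16 = 35; r = 35 − 35 = 0
x=18: ŷ = 3 + 2·18 = 39; r = 35 − 39 = -4
SSE = 4 + 0 + 16 + 16 + 9 + 4 + 1 + 0 + 16 = 66
s = √(66/7) = √9.42857 ≈ 3.071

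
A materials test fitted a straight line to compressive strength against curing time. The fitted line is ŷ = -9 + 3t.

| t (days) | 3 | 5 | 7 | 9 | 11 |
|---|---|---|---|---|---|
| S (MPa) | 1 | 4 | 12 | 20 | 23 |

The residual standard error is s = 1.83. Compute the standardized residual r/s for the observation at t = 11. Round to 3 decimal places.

ŷ = -9 + 3·11 = 24
r = 23 − 24 = -1
r/s = -1 / 1.83 = -0.546

-0.546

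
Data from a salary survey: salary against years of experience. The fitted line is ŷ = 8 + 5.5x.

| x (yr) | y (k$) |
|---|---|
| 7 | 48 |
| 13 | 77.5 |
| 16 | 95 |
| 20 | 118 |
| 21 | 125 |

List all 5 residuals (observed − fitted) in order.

x=7: ŷ = 8 + 5.5·7 = 46.5; r = 48 − 46.5 = 1.5
x=13: ŷ = 8 + 5.5·13 = 79.5; r = 77.5 − 79.5 = -2
x=16: ŷ = 8 + 5.5·16 = 96; r = 95 − 96 = -1
x=20: ŷ = 8 + 5.5·20 = 118; r = 118 − 118 = 0
x=21: ŷ = 8 + 5.5·21 = 123.5; r = 125 − 123.5 = 1.5

1.5, -2, -1, 0, 1.5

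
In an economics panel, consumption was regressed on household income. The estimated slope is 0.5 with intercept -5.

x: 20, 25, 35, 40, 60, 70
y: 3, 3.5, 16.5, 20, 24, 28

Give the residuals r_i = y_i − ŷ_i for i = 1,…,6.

x=20: ŷ = -5 + 0.5·20 = 5; r = 3 − 5 = -2
x=25: ŷ = -5 + 0.5·25 = 7.5; r = 3.5 − 7.5 = -4
x=35: ŷ = -5 + 0.5·35 = 12.5; r = 16.5 − 12.5 = 4
x=40: ŷ = -5 + 0.5·40 = 15; r = 20 − 15 = 5
x=60: ŷ = -5 + 0.5·60 = 25; r = 24 − 25 = -1
x=70: ŷ = -5 + 0.5·70 = 30; r = 28 − 30 = -2

-2, -4, 4, 5, -1, -2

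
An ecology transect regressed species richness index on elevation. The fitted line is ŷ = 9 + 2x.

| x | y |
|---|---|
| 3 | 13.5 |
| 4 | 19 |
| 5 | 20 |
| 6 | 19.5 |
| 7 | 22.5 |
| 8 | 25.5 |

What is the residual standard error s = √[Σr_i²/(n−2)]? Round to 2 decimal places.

x=3: ŷ = 9 + 2·3 = 15; r = 13.5 − 15 = -1.5
x=4: ŷ = 9 + 2·4 = 17; r = 19 − 17 = 2
x=5: ŷ = 9 + 2·5 = 19; r = 20 − 19 = 1
x=6: ŷ = 9 + 2·6 = 21; r = 19.5 − 21 = -1.5
x=7: ŷ = 9 + 2·7 = 23; r = 22.5 − 23 = -0.5
x=8: ŷ = 9 + 2·8 = 25; r = 25.5 − 25 = 0.5
SSE = 2.25 + 4 + 1 + 2.25 + 0.25 + 0.25 = 10
s = √(10/4) = √2.5 ≈ 1.58

s = 1.58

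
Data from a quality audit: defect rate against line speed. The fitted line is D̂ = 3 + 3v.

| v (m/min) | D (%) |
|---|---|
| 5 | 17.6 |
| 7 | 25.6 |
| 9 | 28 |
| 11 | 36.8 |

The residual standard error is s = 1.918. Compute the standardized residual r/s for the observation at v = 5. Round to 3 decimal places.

D̂ = 3 + 3·5 = 18
r = 17.6 − 18 = -0.4
r/s = -0.4 / 1.918 = -0.209

-0.209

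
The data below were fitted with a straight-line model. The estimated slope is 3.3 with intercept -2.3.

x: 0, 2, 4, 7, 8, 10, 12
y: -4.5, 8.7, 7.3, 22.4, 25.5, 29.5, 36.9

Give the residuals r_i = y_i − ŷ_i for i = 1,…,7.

x=0: ŷ = -2.3 + 3.3·0 = -2.3; r = -4.5 − (-2.3) = -2.2
x=2: ŷ = -2.3 + 3.3·2 = 4.3; r = 8.7 − 4.3 = 4.4
x=4: ŷ = -2.3 + 3.3·4 = 10.9; r = 7.3 − 10.9 = -3.6
x=7: ŷ = -2.3 + 3.3·7 = 20.8; r = 22.4 − 20.8 = 1.6
x=8: ŷ = -2.3 + 3.3·8 = 24.1; r = 25.5 − 24.1 = 1.4
x=10: ŷ = -2.3 + 3.3·10 = 30.7; r = 29.5 − 30.7 = -1.2
x=12: ŷ = -2.3 + 3.3·12 = 37.3; r = 36.9 − 37.3 = -0.4

-2.2, 4.4, -3.6, 1.6, 1.4, -1.2, -0.4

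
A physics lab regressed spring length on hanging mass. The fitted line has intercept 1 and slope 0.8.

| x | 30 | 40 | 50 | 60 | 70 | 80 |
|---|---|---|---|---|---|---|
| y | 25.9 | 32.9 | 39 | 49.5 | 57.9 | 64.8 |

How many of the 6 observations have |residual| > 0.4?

x=30: ŷ = 1 + 0.8·30 = 25; e = 25.9 − 25 = 0.9
x=40: ŷ = 1 + 0.8·40 = 33; e = 32.9 − 33 = -0.1
x=50: ŷ = 1 + 0.8·50 = 41; e = 39 − 41 = -2
x=60: ŷ = 1 + 0.8·60 = 49; e = 49.5 − 49 = 0.5
x=70: ŷ = 1 + 0.8·70 = 57; e = 57.9 − 57 = 0.9
x=80: ŷ = 1 + 0.8·80 = 65; e = 64.8 − 65 = -0.2
|e| > 0.4: x=30 (|e|=0.9), x=50 (|e|=2), x=60 (|e|=0.5), x=70 (|e|=0.9) → 4

4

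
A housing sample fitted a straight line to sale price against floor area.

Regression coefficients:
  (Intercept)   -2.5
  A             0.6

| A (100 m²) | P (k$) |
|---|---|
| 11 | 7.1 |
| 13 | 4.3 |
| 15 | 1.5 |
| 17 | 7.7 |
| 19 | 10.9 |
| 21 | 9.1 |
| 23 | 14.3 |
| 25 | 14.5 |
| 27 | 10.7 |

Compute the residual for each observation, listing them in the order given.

3, -1, -5, 0, 2, -1, 3, 2, -3

A=11: P̂ = -2.5 + 0.6·11 = 4.1; e = 7.1 − 4.1 = 3
A=13: P̂ = -2.5 + 0.6·13 = 5.3; e = 4.3 − 5.3 = -1
A=15: P̂ = -2.5 + 0.6·15 = 6.5; e = 1.5 − 6.5 = -5
A=17: P̂ = -2.5 + 0.6·17 = 7.7; e = 7.7 − 7.7 = 0
A=19: P̂ = -2.5 + 0.6·19 = 8.9; e = 10.9 − 8.9 = 2
A=21: P̂ = -2.5 + 0.6·21 = 10.1; e = 9.1 − 10.1 = -1
A=23: P̂ = -2.5 + 0.6·23 = 11.3; e = 14.3 − 11.3 = 3
A=25: P̂ = -2.5 + 0.6·25 = 12.5; e = 14.5 − 12.5 = 2
A=27: P̂ = -2.5 + 0.6·27 = 13.7; e = 10.7 − 13.7 = -3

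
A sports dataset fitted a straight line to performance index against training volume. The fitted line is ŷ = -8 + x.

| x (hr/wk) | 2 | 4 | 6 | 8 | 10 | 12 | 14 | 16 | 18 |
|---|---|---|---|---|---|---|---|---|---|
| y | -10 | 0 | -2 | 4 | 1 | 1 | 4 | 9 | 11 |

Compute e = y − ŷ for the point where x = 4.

e = 4

ŷ = -8 + 4 = -4
e = 0 − (-4) = 4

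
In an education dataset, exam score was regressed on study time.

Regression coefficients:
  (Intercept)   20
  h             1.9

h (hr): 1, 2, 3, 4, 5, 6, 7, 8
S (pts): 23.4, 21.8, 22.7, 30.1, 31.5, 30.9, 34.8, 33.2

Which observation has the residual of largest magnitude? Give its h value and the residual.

h = 3, e = -3

h=1: Ŝ = 20 + 1.9·1 = 21.9; e = 23.4 − 21.9 = 1.5
h=2: Ŝ = 20 + 1.9·2 = 23.8; e = 21.8 − 23.8 = -2
h=3: Ŝ = 20 + 1.9·3 = 25.7; e = 22.7 − 25.7 = -3
h=4: Ŝ = 20 + 1.9·4 = 27.6; e = 30.1 − 27.6 = 2.5
h=5: Ŝ = 20 + 1.9·5 = 29.5; e = 31.5 − 29.5 = 2
h=6: Ŝ = 20 + 1.9·6 = 31.4; e = 30.9 − 31.4 = -0.5
h=7: Ŝ = 20 + 1.9·7 = 33.3; e = 34.8 − 33.3 = 1.5
h=8: Ŝ = 20 + 1.9·8 = 35.2; e = 33.2 − 35.2 = -2
Largest |e| is 3 at h = 3, residual -3.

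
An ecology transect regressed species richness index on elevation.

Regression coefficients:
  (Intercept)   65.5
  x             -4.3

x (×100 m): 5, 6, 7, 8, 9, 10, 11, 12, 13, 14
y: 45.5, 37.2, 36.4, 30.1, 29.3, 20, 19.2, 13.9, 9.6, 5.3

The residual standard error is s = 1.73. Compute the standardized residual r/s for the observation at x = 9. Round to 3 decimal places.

ŷ = 65.5 − 4.3·9 = 26.8
r = 29.3 − 26.8 = 2.5
r/s = 2.5 / 1.73 = 1.445

1.445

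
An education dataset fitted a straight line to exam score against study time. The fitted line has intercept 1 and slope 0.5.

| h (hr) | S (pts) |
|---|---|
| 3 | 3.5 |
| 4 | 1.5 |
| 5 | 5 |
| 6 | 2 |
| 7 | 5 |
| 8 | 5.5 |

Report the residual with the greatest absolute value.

h=3: Ŝ = 1 + 0.5·3 = 2.5; e = 3.5 − 2.5 = 1
h=4: Ŝ = 1 + 0.5·4 = 3; e = 1.5 − 3 = -1.5
h=5: Ŝ = 1 + 0.5·5 = 3.5; e = 5 − 3.5 = 1.5
h=6: Ŝ = 1 + 0.5·6 = 4; e = 2 − 4 = -2
h=7: Ŝ = 1 + 0.5·7 = 4.5; e = 5 − 4.5 = 0.5
h=8: Ŝ = 1 + 0.5·8 = 5; e = 5.5 − 5 = 0.5
Largest |e| is 2 at h = 6, residual -2.

e = -2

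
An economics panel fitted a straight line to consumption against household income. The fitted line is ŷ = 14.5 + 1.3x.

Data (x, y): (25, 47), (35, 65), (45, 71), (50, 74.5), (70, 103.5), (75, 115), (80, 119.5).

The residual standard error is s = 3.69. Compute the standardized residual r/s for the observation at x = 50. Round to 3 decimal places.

-1.355

ŷ = 14.5 + 1.3·50 = 79.5
r = 74.5 − 79.5 = -5
r/s = -5 / 3.69 = -1.355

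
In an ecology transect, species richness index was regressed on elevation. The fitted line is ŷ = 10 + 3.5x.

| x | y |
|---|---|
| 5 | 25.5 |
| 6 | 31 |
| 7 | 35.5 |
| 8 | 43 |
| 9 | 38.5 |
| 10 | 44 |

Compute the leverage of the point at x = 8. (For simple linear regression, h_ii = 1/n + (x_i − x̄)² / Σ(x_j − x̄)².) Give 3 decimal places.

h = 0.181

x̄ = (5 + 6 + 7 + 8 + 9 + 10)/6 = 7.5
Σ(x − x̄)² = 6.25 + 2.25 + 0.25 + 0.25 + 2.25 + 6.25 = 17.5
h = 1/6 + (0.5)²/17.5 = 0.166667 + 0.0142857 = 0.181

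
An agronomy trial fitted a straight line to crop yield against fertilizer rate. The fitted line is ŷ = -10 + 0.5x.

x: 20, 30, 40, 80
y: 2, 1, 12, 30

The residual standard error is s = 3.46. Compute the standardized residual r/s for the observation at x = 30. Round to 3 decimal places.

-1.156

ŷ = -10 + 0.5·30 = 5
r = 1 − 5 = -4
r/s = -4 / 3.46 = -1.156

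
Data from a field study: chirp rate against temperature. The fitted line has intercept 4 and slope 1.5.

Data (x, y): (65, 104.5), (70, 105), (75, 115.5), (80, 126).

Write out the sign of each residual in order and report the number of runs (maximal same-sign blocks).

x=65: ŷ = 4 + 1.5·65 = 101.5; e = 104.5 − 101.5 = 3
x=70: ŷ = 4 + 1.5·70 = 109; e = 105 − 109 = -4
x=75: ŷ = 4 + 1.5·75 = 116.5; e = 115.5 − 116.5 = -1
x=80: ŷ = 4 + 1.5·80 = 124; e = 126 − 124 = 2
Signs: + − − +
Runs: +×1, −×2, +×1 → 3

3 runs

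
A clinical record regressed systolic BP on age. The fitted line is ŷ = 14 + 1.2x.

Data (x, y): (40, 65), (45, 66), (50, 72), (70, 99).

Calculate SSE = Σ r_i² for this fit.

x=40: ŷ = 14 + 1.2·40 = 62; r = 65 − 62 = 3
x=45: ŷ = 14 + 1.2·45 = 68; r = 66 − 68 = -2
x=50: ŷ = 14 + 1.2·50 = 74; r = 72 − 74 = -2
x=70: ŷ = 14 + 1.2·70 = 98; r = 99 − 98 = 1
SSE = 9 + 4 + 4 + 1 = 18

SSE = 18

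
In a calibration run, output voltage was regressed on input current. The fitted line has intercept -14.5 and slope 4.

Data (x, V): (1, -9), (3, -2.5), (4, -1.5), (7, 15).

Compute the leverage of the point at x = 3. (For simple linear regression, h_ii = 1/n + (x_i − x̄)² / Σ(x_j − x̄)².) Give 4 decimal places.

x̄ = (1 + 3 + 4 + 7)/4 = 3.75
Σ(x − x̄)² = 7.5625 + 0.5625 + 0.0625 + 10.5625 = 18.75
h = 1/4 + (-0.75)²/18.75 = 0.25 + 0.03 = 0.2800

h = 0.2800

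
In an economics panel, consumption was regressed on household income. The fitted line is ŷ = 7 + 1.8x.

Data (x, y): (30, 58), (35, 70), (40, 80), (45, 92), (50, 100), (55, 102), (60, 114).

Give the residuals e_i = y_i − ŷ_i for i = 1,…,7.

x=30: ŷ = 7 + 1.8·30 = 61; e = 58 − 61 = -3
x=35: ŷ = 7 + 1.8·35 = 70; e = 70 − 70 = 0
x=40: ŷ = 7 + 1.8·40 = 79; e = 80 − 79 = 1
x=45: ŷ = 7 + 1.8·45 = 88; e = 92 − 88 = 4
x=50: ŷ = 7 + 1.8·50 = 97; e = 100 − 97 = 3
x=55: ŷ = 7 + 1.8·55 = 106; e = 102 − 106 = -4
x=60: ŷ = 7 + 1.8·60 = 115; e = 114 − 115 = -1

-3, 0, 1, 4, 3, -4, -1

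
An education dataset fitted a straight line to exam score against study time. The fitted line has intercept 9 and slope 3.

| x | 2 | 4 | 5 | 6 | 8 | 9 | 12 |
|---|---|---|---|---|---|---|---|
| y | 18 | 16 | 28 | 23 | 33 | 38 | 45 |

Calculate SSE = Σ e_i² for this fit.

SSE = 70

x=2: ŷ = 9 + 3·2 = 15; e = 18 − 15 = 3
x=4: ŷ = 9 + 3·4 = 21; e = 16 − 21 = -5
x=5: ŷ = 9 + 3·5 = 24; e = 28 − 24 = 4
x=6: ŷ = 9 + 3·6 = 27; e = 23 − 27 = -4
x=8: ŷ = 9 + 3·8 = 33; e = 33 − 33 = 0
x=9: ŷ = 9 + 3·9 = 36; e = 38 − 36 = 2
x=12: ŷ = 9 + 3·12 = 45; e = 45 − 45 = 0
SSE = 9 + 25 + 16 + 16 + 0 + 4 + 0 = 70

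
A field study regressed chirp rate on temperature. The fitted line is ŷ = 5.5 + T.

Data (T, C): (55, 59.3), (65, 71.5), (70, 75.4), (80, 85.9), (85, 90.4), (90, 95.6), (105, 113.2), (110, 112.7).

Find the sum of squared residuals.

T=55: ŷ = 5.5 + 55 = 60.5; e = 59.3 − 60.5 = -1.2
T=65: ŷ = 5.5 + 65 = 70.5; e = 71.5 − 70.5 = 1
T=70: ŷ = 5.5 + 70 = 75.5; e = 75.4 − 75.5 = -0.1
T=80: ŷ = 5.5 + 80 = 85.5; e = 85.9 − 85.5 = 0.4
T=85: ŷ = 5.5 + 85 = 90.5; e = 90.4 − 90.5 = -0.1
T=90: ŷ = 5.5 + 90 = 95.5; e = 95.6 − 95.5 = 0.1
T=105: ŷ = 5.5 + 105 = 110.5; e = 113.2 − 110.5 = 2.7
T=110: ŷ = 5.5 + 110 = 115.5; e = 112.7 − 115.5 = -2.8
SSE = 1.44 + 1 + 0.01 + 0.16 + 0.01 + 0.01 + 7.29 + 7.84 = 17.76

SSE = 17.76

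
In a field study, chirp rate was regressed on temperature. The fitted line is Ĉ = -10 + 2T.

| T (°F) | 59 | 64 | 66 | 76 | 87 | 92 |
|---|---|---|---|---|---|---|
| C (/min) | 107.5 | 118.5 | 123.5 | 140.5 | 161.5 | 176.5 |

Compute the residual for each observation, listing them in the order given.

-0.5, 0.5, 1.5, -1.5, -2.5, 2.5

T=59: Ĉ = -10 + 2·59 = 108; e = 107.5 − 108 = -0.5
T=64: Ĉ = -10 + 2·64 = 118; e = 118.5 − 118 = 0.5
T=66: Ĉ = -10 + 2·66 = 122; e = 123.5 − 122 = 1.5
T=76: Ĉ = -10 + 2·76 = 142; e = 140.5 − 142 = -1.5
T=87: Ĉ = -10 + 2·87 = 164; e = 161.5 − 164 = -2.5
T=92: Ĉ = -10 + 2·92 = 174; e = 176.5 − 174 = 2.5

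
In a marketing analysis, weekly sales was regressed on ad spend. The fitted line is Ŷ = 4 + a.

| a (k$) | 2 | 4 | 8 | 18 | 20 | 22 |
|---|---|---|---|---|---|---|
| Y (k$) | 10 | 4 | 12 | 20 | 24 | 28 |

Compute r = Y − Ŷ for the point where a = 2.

Ŷ = 4 + 2 = 6
r = 10 − 6 = 4

r = 4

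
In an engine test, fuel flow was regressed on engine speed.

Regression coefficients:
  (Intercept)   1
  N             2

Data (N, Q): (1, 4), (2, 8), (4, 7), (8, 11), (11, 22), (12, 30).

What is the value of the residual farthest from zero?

r = -6

N=1: Q̂ = 1 + 2·1 = 3; r = 4 − 3 = 1
N=2: Q̂ = 1 + 2·2 = 5; r = 8 − 5 = 3
N=4: Q̂ = 1 + 2·4 = 9; r = 7 − 9 = -2
N=8: Q̂ = 1 + 2·8 = 17; r = 11 − 17 = -6
N=11: Q̂ = 1 + 2·11 = 23; r = 22 − 23 = -1
N=12: Q̂ = 1 + 2·12 = 25; r = 30 − 25 = 5
Largest |r| is 6 at N = 8, residual -6.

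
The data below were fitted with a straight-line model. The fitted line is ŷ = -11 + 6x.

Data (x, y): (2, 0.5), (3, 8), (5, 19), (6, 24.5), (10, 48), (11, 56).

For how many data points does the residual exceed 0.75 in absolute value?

x=2: ŷ = -11 + 6·2 = 1; r = 0.5 − 1 = -0.5
x=3: ŷ = -11 + 6·3 = 7; r = 8 − 7 = 1
x=5: ŷ = -11 + 6·5 = 19; r = 19 − 19 = 0
x=6: ŷ = -11 + 6·6 = 25; r = 24.5 − 25 = -0.5
x=10: ŷ = -11 + 6·10 = 49; r = 48 − 49 = -1
x=11: ŷ = -11 + 6·11 = 55; r = 56 − 55 = 1
|r| > 0.75: x=3 (|r|=1), x=10 (|r|=1), x=11 (|r|=1) → 3

3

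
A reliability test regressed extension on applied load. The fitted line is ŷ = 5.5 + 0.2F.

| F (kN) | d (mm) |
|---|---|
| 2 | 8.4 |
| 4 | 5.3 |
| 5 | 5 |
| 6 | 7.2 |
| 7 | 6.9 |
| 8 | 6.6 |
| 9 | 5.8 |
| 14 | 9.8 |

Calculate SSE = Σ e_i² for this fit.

F=2: ŷ = 5.5 + 0.2·2 = 5.9; e = 8.4 − 5.9 = 2.5
F=4: ŷ = 5.5 + 0.2·4 = 6.3; e = 5.3 − 6.3 = -1
F=5: ŷ = 5.5 + 0.2·5 = 6.5; e = 5 − 6.5 = -1.5
F=6: ŷ = 5.5 + 0.2·6 = 6.7; e = 7.2 − 6.7 = 0.5
F=7: ŷ = 5.5 + 0.2·7 = 6.9; e = 6.9 − 6.9 = 0
F=8: ŷ = 5.5 + 0.2·8 = 7.1; e = 6.6 − 7.1 = -0.5
F=9: ŷ = 5.5 + 0.2·9 = 7.3; e = 5.8 − 7.3 = -1.5
F=14: ŷ = 5.5 + 0.2·14 = 8.3; e = 9.8 − 8.3 = 1.5
SSE = 6.25 + 1 + 2.25 + 0.25 + 0 + 0.25 + 2.25 + 2.25 = 14.5

SSE = 14.5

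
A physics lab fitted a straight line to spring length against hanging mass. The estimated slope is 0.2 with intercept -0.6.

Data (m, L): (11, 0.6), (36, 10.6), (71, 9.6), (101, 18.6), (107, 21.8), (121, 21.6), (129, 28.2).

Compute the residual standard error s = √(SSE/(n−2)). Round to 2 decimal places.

s = 3.10

m=11: L̂ = -0.6 + 0.2·11 = 1.6; r = 0.6 − 1.6 = -1
m=36: L̂ = -0.6 + 0.2·36 = 6.6; r = 10.6 − 6.6 = 4
m=71: L̂ = -0.6 + 0.2·71 = 13.6; r = 9.6 − 13.6 = -4
m=101: L̂ = -0.6 + 0.2·101 = 19.6; r = 18.6 − 19.6 = -1
m=107: L̂ = -0.6 + 0.2·107 = 20.8; r = 21.8 − 20.8 = 1
m=121: L̂ = -0.6 + 0.2·121 = 23.6; r = 21.6 − 23.6 = -2
m=129: L̂ = -0.6 + 0.2·129 = 25.2; r = 28.2 − 25.2 = 3
SSE = 1 + 16 + 16 + 1 + 1 + 4 + 9 = 48
s = √(48/5) = √9.6 ≈ 3.10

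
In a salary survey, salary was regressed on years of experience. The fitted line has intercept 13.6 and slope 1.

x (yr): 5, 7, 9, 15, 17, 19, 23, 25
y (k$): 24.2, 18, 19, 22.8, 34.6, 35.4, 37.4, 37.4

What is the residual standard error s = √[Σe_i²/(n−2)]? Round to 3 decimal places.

s = 4.294

x=5: ŷ = 13.6 + 5 = 18.6; e = 24.2 − 18.6 = 5.6
x=7: ŷ = 13.6 + 7 = 20.6; e = 18 − 20.6 = -2.6
x=9: ŷ = 13.6 + 9 = 22.6; e = 19 − 22.6 = -3.6
x=15: ŷ = 13.6 + 15 = 28.6; e = 22.8 − 28.6 = -5.8
x=17: ŷ = 13.6 + 17 = 30.6; e = 34.6 − 30.6 = 4
x=19: ŷ = 13.6 + 19 = 32.6; e = 35.4 − 32.6 = 2.8
x=23: ŷ = 13.6 + 23 = 36.6; e = 37.4 − 36.6 = 0.8
x=25: ŷ = 13.6 + 25 = 38.6; e = 37.4 − 38.6 = -1.2
SSE = 31.36 + 6.76 + 12.96 + 33.64 + 16 + 7.84 + 0.64 + 1.44 = 110.64
s = √(110.64/6) = √18.44 ≈ 4.294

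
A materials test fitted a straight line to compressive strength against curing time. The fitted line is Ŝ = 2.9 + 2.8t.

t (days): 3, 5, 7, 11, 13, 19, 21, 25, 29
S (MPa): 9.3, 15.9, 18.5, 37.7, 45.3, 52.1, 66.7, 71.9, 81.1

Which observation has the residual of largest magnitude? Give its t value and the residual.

t = 13, r = 6

t=3: Ŝ = 2.9 + 2.8·3 = 11.3; r = 9.3 − 11.3 = -2
t=5: Ŝ = 2.9 + 2.8·5 = 16.9; r = 15.9 − 16.9 = -1
t=7: Ŝ = 2.9 + 2.8·7 = 22.5; r = 18.5 − 22.5 = -4
t=11: Ŝ = 2.9 + 2.8·11 = 33.7; r = 37.7 − 33.7 = 4
t=13: Ŝ = 2.9 + 2.8·13 = 39.3; r = 45.3 − 39.3 = 6
t=19: Ŝ = 2.9 + 2.8·19 = 56.1; r = 52.1 − 56.1 = -4
t=21: Ŝ = 2.9 + 2.8·21 = 61.7; r = 66.7 − 61.7 = 5
t=25: Ŝ = 2.9 + 2.8·25 = 72.9; r = 71.9 − 72.9 = -1
t=29: Ŝ = 2.9 + 2.8·29 = 84.1; r = 81.1 − 84.1 = -3
Largest |r| is 6 at t = 13, residual 6.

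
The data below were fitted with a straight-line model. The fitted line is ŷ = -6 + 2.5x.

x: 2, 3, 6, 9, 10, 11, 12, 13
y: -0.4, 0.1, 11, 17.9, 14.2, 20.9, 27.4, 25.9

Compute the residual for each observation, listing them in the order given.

0.6, -1.4, 2, 1.4, -4.8, -0.6, 3.4, -0.6

x=2: ŷ = -6 + 2.5·2 = -1; r = -0.4 − (-1) = 0.6
x=3: ŷ = -6 + 2.5·3 = 1.5; r = 0.1 − 1.5 = -1.4
x=6: ŷ = -6 + 2.5·6 = 9; r = 11 − 9 = 2
x=9: ŷ = -6 + 2.5·9 = 16.5; r = 17.9 − 16.5 = 1.4
x=10: ŷ = -6 + 2.5·10 = 19; r = 14.2 − 19 = -4.8
x=11: ŷ = -6 + 2.5·11 = 21.5; r = 20.9 − 21.5 = -0.6
x=12: ŷ = -6 + 2.5·12 = 24; r = 27.4 − 24 = 3.4
x=13: ŷ = -6 + 2.5·13 = 26.5; r = 25.9 − 26.5 = -0.6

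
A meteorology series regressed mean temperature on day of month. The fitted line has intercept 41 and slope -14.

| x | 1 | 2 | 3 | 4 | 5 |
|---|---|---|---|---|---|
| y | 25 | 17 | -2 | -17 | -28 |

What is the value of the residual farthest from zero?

x=1: ŷ = 41 − 14·1 = 27; e = 25 − 27 = -2
x=2: ŷ = 41 − 14·2 = 13; e = 17 − 13 = 4
x=3: ŷ = 41 − 14·3 = -1; e = -2 − (-1) = -1
x=4: ŷ = 41 − 14·4 = -15; e = -17 − (-15) = -2
x=5: ŷ = 41 − 14·5 = -29; e = -28 − (-29) = 1
Largest |e| is 4 at x = 2, residual 4.

e = 4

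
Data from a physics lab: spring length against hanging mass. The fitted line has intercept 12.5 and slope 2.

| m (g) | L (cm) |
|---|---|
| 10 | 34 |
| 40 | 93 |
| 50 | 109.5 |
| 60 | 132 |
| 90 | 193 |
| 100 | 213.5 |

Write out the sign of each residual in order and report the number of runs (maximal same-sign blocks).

3 runs

m=10: ŷ = 12.5 + 2·10 = 32.5; r = 34 − 32.5 = 1.5
m=40: ŷ = 12.5 + 2·40 = 92.5; r = 93 − 92.5 = 0.5
m=50: ŷ = 12.5 + 2·50 = 112.5; r = 109.5 − 112.5 = -3
m=60: ŷ = 12.5 + 2·60 = 132.5; r = 132 − 132.5 = -0.5
m=90: ŷ = 12.5 + 2·90 = 192.5; r = 193 − 192.5 = 0.5
m=100: ŷ = 12.5 + 2·100 = 212.5; r = 213.5 − 212.5 = 1
Signs: + + − − + +
Runs: +×2, −×2, +×2 → 3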